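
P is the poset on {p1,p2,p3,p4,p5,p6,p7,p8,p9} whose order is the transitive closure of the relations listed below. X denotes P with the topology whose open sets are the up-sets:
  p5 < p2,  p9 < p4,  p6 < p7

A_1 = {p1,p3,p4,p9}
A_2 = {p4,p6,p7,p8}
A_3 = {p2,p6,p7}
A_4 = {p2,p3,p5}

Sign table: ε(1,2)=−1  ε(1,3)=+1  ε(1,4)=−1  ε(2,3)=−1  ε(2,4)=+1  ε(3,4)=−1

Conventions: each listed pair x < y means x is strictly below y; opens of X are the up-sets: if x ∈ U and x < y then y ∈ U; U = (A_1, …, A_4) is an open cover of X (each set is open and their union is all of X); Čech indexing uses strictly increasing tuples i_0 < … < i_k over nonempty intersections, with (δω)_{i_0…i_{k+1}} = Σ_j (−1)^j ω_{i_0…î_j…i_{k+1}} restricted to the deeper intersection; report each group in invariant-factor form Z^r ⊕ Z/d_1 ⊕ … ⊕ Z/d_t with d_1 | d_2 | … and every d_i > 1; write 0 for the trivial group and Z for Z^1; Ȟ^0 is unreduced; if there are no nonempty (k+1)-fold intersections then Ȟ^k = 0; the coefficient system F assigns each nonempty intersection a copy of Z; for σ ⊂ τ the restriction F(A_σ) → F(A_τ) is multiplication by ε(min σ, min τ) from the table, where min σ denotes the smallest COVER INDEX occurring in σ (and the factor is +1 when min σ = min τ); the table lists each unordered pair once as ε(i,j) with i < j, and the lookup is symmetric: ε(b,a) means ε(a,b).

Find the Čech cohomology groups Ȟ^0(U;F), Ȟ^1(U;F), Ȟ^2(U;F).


nonempty intersections:
  A12={p4} A14={p3} A23={p6,p7} A34={p2}
C dims 4,4; δ0: rk 3, SNF 1^3
Ȟ^0: (4−3)−0=1 ⇒ Z
Ȟ^1: (4−0)−3=1 ⇒ Z
Ȟ^2: (0−0)−0=0 ⇒ 0

Ȟ^0 = Z; Ȟ^1 = Z; Ȟ^2 = 0


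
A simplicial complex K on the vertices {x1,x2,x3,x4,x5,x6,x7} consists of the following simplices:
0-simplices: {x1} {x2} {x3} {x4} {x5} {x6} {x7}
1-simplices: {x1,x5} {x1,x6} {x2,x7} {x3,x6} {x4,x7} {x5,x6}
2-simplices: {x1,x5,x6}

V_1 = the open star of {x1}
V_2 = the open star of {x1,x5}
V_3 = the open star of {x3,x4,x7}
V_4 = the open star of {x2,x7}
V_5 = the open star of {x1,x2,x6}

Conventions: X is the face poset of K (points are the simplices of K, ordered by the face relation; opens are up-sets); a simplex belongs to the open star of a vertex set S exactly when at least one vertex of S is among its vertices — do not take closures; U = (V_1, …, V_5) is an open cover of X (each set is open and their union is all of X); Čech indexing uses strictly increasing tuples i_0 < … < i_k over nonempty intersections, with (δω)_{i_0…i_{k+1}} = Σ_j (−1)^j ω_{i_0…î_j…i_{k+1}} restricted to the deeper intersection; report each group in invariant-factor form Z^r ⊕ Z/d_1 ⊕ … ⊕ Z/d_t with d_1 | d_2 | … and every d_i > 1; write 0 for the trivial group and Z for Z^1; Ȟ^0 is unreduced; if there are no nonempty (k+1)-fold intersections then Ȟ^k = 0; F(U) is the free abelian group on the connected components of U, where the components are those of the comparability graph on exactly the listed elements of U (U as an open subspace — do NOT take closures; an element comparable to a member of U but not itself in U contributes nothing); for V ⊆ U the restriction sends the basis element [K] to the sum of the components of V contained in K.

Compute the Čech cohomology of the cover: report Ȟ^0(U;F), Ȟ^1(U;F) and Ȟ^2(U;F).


Ȟ^0 ≅ Z^2; Ȟ^1 ≅ 0; Ȟ^2 ≅ 0

intersection data:
  V1={{x1},{x1,x5},{x1,x6},{x1,x5,x6}} V2={{x1},{x5},{x1,x5},{x1,x6},{x5,x6},{x1,x5,x6}} V3={{x3},{x4},{x7},{x2,x7},{x3,x6},{x4,x7}} V4={{x2},{x7},{x2,x7},{x4,x7}} V5={{x1},{x2},{x6},{x1,x5},{x1,x6},{x2,x7},{x3,x6},{x5,x6},{x1,x5,x6}}
  V12={{x1},{x1,x5},{x1,x6},{x1,x5,x6}} V15={{x1},{x1,x5},{x1,x6},{x1,x5,x6}} V25={{x1},{x1,x5},{x1,x6},{x5,x6},{x1,x5,x6}} V34={{x7},{x2,x7},{x4,x7}} V35={{x2,x7},{x3,x6}} V45={{x2},{x2,x7}}
  V125={{x1},{x1,x5},{x1,x6},{x1,x5,x6}} V345={{x2,x7}}
components per intersection:
  V1: {{x1},{x1,x5},{x1,x6},{x1,x5,x6}}
  V2: {{x1},{x5},{x1,x5},{x1,x6},{x5,x6},{x1,x5,x6}}
  V3: {{x3},{x3,x6}} {{x4},{x7},{x2,x7},{x4,x7}}
  V4: {{x2},{x7},{x2,x7},{x4,x7}}
  V5: {{x1},{x6},{x1,x5},{x1,x6},{x3,x6},{x5,x6},{x1,x5,x6}} {{x2},{x2,x7}}
  V12: {{x1},{x1,x5},{x1,x6},{x1,x5,x6}}
  V15: {{x1},{x1,x5},{x1,x6},{x1,x5,x6}}
  V25: {{x1},{x1,x5},{x1,x6},{x5,x6},{x1,x5,x6}}
  V34: {{x7},{x2,x7},{x4,x7}}
  V35: {{x2,x7}} {{x3,x6}}
  V45: {{x2},{x2,x7}}
  V125: {{x1},{x1,x5},{x1,x6},{x1,x5,x6}}
  V345: {{x2,x7}}
C dims 7,7,2; δ0: rk 5, SNF 1^5; δ1: rk 2, SNF 1^2
Ȟ^0 = (7 − 5) − 0 = 2, so Ȟ^0 ≅ Z^2
Ȟ^1 = (7 − 2) − 5 = 0, so Ȟ^1 ≅ 0
Ȟ^2 = (2 − 0) − 2 = 0, so Ȟ^2 ≅ 0


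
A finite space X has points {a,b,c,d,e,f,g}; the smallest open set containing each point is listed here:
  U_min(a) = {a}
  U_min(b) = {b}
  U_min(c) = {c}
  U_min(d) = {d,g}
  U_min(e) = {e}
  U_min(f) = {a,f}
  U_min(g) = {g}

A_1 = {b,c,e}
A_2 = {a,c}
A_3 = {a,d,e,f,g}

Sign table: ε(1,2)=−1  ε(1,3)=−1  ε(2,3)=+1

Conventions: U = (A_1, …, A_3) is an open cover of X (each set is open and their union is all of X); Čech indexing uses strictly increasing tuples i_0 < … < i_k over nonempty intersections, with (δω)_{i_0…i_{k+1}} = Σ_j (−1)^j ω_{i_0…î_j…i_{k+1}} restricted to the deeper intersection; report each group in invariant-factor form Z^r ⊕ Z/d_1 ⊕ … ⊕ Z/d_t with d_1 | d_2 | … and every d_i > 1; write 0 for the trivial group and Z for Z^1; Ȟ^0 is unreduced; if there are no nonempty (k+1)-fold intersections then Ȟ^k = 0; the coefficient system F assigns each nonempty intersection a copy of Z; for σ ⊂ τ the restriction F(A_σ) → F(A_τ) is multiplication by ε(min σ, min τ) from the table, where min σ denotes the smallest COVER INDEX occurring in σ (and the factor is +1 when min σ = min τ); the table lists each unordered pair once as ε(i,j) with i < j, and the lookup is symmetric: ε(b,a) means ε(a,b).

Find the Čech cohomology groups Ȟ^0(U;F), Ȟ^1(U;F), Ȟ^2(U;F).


Ȟ^0 = Z, Ȟ^1 = Z, Ȟ^2 = 0

intersection data:
  A12={c} A13={e} A23={a}
C dims 3,3; δ0: rk 2, SNF 1^2
Ȟ^0 = (3 − 2) − 0 = 1, so Ȟ^0 ≅ Z
Ȟ^1 = (3 − 0) − 2 = 1, so Ȟ^1 ≅ Z
Ȟ^2 = (0 − 0) − 0 = 0, so Ȟ^2 ≅ 0


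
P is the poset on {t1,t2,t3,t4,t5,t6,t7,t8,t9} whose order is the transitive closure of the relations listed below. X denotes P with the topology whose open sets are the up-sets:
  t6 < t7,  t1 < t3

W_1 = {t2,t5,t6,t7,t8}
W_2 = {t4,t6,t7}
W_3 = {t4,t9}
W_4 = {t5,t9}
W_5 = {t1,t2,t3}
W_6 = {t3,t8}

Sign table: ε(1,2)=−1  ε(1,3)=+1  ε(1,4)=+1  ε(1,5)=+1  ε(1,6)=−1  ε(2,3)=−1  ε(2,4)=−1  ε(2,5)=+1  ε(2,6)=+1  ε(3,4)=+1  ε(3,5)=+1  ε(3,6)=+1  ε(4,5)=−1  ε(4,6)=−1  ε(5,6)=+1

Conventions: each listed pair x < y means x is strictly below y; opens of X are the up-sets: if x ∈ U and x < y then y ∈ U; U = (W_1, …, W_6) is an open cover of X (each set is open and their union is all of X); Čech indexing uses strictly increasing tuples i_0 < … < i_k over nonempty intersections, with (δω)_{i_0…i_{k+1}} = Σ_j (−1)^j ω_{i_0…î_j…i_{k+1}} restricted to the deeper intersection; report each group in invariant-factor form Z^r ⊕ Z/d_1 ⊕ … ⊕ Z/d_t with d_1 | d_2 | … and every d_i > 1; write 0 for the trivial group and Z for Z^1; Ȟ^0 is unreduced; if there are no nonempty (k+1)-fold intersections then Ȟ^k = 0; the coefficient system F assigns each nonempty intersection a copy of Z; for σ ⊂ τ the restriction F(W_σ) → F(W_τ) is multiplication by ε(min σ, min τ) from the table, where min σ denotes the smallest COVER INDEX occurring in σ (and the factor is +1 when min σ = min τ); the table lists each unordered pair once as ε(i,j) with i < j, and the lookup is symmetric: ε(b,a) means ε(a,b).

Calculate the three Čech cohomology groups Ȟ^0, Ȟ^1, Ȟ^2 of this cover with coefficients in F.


Ȟ^0 = 0; Ȟ^1 = Z ⊕ Z/2; Ȟ^2 = 0

nerve simplices:
  W12={t6,t7} W14={t5} W15={t2} W16={t8} W23={t4} W34={t9} W56={t3}
C dims 6,7; δ0: rk 6, SNF 1^5·2
degree 0: 6−6−0 = 0 → Ȟ^0 ≅ 0
degree 1: 7−0−6 = 1 plus torsion [2] → Ȟ^1 ≅ Z ⊕ Z/2
degree 2: 0−0−0 = 0 → Ȟ^2 ≅ 0


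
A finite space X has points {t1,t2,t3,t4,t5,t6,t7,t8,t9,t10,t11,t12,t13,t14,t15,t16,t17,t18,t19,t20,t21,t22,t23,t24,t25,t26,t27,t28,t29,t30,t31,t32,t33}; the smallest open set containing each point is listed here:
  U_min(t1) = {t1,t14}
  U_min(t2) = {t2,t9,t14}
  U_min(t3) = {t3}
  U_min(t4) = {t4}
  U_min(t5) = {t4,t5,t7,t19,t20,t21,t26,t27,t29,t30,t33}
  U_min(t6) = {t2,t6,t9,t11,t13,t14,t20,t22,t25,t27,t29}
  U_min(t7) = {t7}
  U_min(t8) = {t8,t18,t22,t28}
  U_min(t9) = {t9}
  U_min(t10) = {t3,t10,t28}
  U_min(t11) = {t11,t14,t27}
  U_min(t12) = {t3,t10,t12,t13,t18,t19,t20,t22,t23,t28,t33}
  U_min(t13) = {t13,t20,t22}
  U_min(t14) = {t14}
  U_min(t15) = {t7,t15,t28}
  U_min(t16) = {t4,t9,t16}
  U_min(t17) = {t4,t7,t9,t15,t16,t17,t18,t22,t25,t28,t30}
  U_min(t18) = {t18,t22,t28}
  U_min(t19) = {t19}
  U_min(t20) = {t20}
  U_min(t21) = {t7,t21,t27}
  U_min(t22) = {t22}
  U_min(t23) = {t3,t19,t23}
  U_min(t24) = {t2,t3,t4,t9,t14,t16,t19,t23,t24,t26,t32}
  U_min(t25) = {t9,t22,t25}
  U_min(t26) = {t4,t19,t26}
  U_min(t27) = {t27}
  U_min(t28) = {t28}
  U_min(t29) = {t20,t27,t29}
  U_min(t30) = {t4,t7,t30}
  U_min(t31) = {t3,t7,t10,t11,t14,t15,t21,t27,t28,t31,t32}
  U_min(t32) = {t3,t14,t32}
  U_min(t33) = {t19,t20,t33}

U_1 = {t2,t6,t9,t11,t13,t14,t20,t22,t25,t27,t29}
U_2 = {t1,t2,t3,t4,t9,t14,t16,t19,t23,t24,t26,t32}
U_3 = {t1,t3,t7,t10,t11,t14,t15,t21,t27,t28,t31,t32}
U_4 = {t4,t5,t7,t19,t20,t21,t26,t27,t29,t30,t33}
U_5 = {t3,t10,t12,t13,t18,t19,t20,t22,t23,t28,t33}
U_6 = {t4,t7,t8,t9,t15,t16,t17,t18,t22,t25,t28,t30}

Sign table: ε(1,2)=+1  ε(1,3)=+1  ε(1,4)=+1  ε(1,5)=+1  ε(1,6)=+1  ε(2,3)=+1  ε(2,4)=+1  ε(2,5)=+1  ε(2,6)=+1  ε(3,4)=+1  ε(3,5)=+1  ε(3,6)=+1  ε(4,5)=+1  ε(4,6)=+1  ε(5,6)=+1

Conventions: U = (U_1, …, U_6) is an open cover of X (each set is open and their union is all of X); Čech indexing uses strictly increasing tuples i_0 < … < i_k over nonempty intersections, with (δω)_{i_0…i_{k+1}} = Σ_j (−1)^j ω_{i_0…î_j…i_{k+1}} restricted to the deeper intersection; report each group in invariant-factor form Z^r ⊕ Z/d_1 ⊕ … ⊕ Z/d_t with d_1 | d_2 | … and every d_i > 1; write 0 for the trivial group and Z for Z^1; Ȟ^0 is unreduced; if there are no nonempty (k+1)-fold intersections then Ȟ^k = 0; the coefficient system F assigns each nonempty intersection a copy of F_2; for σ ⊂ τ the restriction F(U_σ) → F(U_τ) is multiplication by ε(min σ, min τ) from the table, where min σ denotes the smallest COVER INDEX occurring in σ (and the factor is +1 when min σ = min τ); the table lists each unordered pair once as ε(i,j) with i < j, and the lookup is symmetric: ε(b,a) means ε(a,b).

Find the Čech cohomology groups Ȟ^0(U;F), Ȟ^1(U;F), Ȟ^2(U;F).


nerve of the cover:
  U12={t2,t9,t14} U13={t11,t14,t27} U14={t20,t27,t29} U15={t13,t20,t22} U16={t9,t22,t25} U23={t1,t3,t14,t32} U24={t4,t19,t26} U25={t3,t19,t23} U26={t4,t9,t16} U34={t7,t21,t27} U35={t3,t10,t28} U36={t7,t15,t28} U45={t19,t20,t33} U46={t4,t7,t30} U56={t18,t22,t28}
  U123={t14} U126={t9} U134={t27} U145={t20} U156={t22} U235={t3} U245={t19} U246={t4} U346={t7} U356={t28}
C dims 6,15,10; δ0: rk_F2 5; δ1: rk_F2 9
Ȟ^0 = (6 − 5) − 0 = 1, so Ȟ^0 ≅ Z/2
Ȟ^1 = (15 − 9) − 5 = 1, so Ȟ^1 ≅ Z/2
Ȟ^2 = (10 − 0) − 9 = 1, so Ȟ^2 ≅ Z/2

Ȟ^0 = Z/2; Ȟ^1 = Z/2; Ȟ^2 = Z/2


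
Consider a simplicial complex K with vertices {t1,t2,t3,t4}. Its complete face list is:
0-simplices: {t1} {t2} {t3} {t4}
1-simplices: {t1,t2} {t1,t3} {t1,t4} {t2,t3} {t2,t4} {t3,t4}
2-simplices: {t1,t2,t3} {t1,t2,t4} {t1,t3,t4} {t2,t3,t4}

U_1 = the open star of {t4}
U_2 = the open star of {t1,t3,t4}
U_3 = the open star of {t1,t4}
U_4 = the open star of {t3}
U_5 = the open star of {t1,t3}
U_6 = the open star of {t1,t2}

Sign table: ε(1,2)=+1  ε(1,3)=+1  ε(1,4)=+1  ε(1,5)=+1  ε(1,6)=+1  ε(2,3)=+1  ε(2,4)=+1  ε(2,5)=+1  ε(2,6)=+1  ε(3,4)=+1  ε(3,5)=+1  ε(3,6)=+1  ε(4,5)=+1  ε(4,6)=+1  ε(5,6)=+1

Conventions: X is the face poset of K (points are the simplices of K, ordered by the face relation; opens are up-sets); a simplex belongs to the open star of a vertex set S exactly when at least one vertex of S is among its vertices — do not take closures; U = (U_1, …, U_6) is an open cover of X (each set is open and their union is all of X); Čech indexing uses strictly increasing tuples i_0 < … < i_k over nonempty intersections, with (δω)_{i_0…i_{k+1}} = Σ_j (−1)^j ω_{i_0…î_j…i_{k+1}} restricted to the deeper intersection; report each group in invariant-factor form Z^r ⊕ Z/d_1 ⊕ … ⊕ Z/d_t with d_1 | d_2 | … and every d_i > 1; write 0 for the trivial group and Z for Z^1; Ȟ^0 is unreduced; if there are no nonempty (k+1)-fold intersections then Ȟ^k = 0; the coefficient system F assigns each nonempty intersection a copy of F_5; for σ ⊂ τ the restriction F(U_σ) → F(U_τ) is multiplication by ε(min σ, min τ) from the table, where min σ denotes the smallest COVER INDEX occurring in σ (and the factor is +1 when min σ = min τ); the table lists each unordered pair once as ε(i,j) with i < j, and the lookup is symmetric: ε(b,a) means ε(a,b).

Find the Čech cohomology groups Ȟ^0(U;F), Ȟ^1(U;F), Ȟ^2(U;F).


Ȟ^0(U;F) ≅ Z/5, Ȟ^1(U;F) ≅ 0, Ȟ^2(U;F) ≅ 0

cover nerve:
  U1={{t4},{t1,t4},{t2,t4},{t3,t4},{t1,t2,t4},{t1,t3,t4},{t2,t3,t4}} U2={{t1},{t3},{t4},{t1,t2},{t1,t3},{t1,t4},{t2,t3},{t2,t4},{t3,t4},{t1,t2,t3},{t1,t2,t4},{t1,t3,t4},{t2,t3,t4}} U3={{t1},{t4},{t1,t2},{t1,t3},{t1,t4},{t2,t4},{t3,t4},{t1,t2,t3},{t1,t2,t4},{t1,t3,t4},{t2,t3,t4}} U4={{t3},{t1,t3},{t2,t3},{t3,t4},{t1,t2,t3},{t1,t3,t4},{t2,t3,t4}} U5={{t1},{t3},{t1,t2},{t1,t3},{t1,t4},{t2,t3},{t3,t4},{t1,t2,t3},{t1,t2,t4},{t1,t3,t4},{t2,t3,t4}} U6={{t1},{t2},{t1,t2},{t1,t3},{t1,t4},{t2,t3},{t2,t4},{t1,t2,t3},{t1,t2,t4},{t1,t3,t4},{t2,t3,t4}}
  U12={{t4},{t1,t4},{t2,t4},{t3,t4},{t1,t2,t4},{t1,t3,t4},{t2,t3,t4}} U13={{t4},{t1,t4},{t2,t4},{t3,t4},{t1,t2,t4},{t1,t3,t4},{t2,t3,t4}} U14={{t3,t4},{t1,t3,t4},{t2,t3,t4}} U15={{t1,t4},{t3,t4},{t1,t2,t4},{t1,t3,t4},{t2,t3,t4}} U16={{t1,t4},{t2,t4},{t1,t2,t4},{t1,t3,t4},{t2,t3,t4}} U23={{t1},{t4},{t1,t2},{t1,t3},{t1,t4},{t2,t4},{t3,t4},{t1,t2,t3},{t1,t2,t4},{t1,t3,t4},{t2,t3,t4}} U24={{t3},{t1,t3},{t2,t3},{t3,t4},{t1,t2,t3},{t1,t3,t4},{t2,t3,t4}} U25={{t1},{t3},{t1,t2},{t1,t3},{t1,t4},{t2,t3},{t3,t4},{t1,t2,t3},{t1,t2,t4},{t1,t3,t4},{t2,t3,t4}} U26={{t1},{t1,t2},{t1,t3},{t1,t4},{t2,t3},{t2,t4},{t1,t2,t3},{t1,t2,t4},{t1,t3,t4},{t2,t3,t4}} U34={{t1,t3},{t3,t4},{t1,t2,t3},{t1,t3,t4},{t2,t3,t4}} U35={{t1},{t1,t2},{t1,t3},{t1,t4},{t3,t4},{t1,t2,t3},{t1,t2,t4},{t1,t3,t4},{t2,t3,t4}} U36={{t1},{t1,t2},{t1,t3},{t1,t4},{t2,t4},{t1,t2,t3},{t1,t2,t4},{t1,t3,t4},{t2,t3,t4}} U45={{t3},{t1,t3},{t2,t3},{t3,t4},{t1,t2,t3},{t1,t3,t4},{t2,t3,t4}} U46={{t1,t3},{t2,t3},{t1,t2,t3},{t1,t3,t4},{t2,t3,t4}} U56={{t1},{t1,t2},{t1,t3},{t1,t4},{t2,t3},{t1,t2,t3},{t1,t2,t4},{t1,t3,t4},{t2,t3,t4}}
  U123={{t4},{t1,t4},{t2,t4},{t3,t4},{t1,t2,t4},{t1,t3,t4},{t2,t3,t4}} U124={{t3,t4},{t1,t3,t4},{t2,t3,t4}} U125={{t1,t4},{t3,t4},{t1,t2,t4},{t1,t3,t4},{t2,t3,t4}} U126={{t1,t4},{t2,t4},{t1,t2,t4},{t1,t3,t4},{t2,t3,t4}} U134={{t3,t4},{t1,t3,t4},{t2,t3,t4}} U135={{t1,t4},{t3,t4},{t1,t2,t4},{t1,t3,t4},{t2,t3,t4}} U136={{t1,t4},{t2,t4},{t1,t2,t4},{t1,t3,t4},{t2,t3,t4}} U145={{t3,t4},{t1,t3,t4},{t2,t3,t4}} U146={{t1,t3,t4},{t2,t3,t4}} U156={{t1,t4},{t1,t2,t4},{t1,t3,t4},{t2,t3,t4}} U234={{t1,t3},{t3,t4},{t1,t2,t3},{t1,t3,t4},{t2,t3,t4}} U235={{t1},{t1,t2},{t1,t3},{t1,t4},{t3,t4},{t1,t2,t3},{t1,t2,t4},{t1,t3,t4},{t2,t3,t4}} U236={{t1},{t1,t2},{t1,t3},{t1,t4},{t2,t4},{t1,t2,t3},{t1,t2,t4},{t1,t3,t4},{t2,t3,t4}} U245={{t3},{t1,t3},{t2,t3},{t3,t4},{t1,t2,t3},{t1,t3,t4},{t2,t3,t4}} U246={{t1,t3},{t2,t3},{t1,t2,t3},{t1,t3,t4},{t2,t3,t4}} U256={{t1},{t1,t2},{t1,t3},{t1,t4},{t2,t3},{t1,t2,t3},{t1,t2,t4},{t1,t3,t4},{t2,t3,t4}} U345={{t1,t3},{t3,t4},{t1,t2,t3},{t1,t3,t4},{t2,t3,t4}} U346={{t1,t3},{t1,t2,t3},{t1,t3,t4},{t2,t3,t4}} U356={{t1},{t1,t2},{t1,t3},{t1,t4},{t1,t2,t3},{t1,t2,t4},{t1,t3,t4},{t2,t3,t4}} U456={{t1,t3},{t2,t3},{t1,t2,t3},{t1,t3,t4},{t2,t3,t4}}
  U1234={{t3,t4},{t1,t3,t4},{t2,t3,t4}} U1235={{t1,t4},{t3,t4},{t1,t2,t4},{t1,t3,t4},{t2,t3,t4}} U1236={{t1,t4},{t2,t4},{t1,t2,t4},{t1,t3,t4},{t2,t3,t4}} U1245={{t3,t4},{t1,t3,t4},{t2,t3,t4}} U1246={{t1,t3,t4},{t2,t3,t4}} U1256={{t1,t4},{t1,t2,t4},{t1,t3,t4},{t2,t3,t4}} U1345={{t3,t4},{t1,t3,t4},{t2,t3,t4}} U1346={{t1,t3,t4},{t2,t3,t4}} U1356={{t1,t4},{t1,t2,t4},{t1,t3,t4},{t2,t3,t4}} U1456={{t1,t3,t4},{t2,t3,t4}} U2345={{t1,t3},{t3,t4},{t1,t2,t3},{t1,t3,t4},{t2,t3,t4}} U2346={{t1,t3},{t1,t2,t3},{t1,t3,t4},{t2,t3,t4}} U2356={{t1},{t1,t2},{t1,t3},{t1,t4},{t1,t2,t3},{t1,t2,t4},{t1,t3,t4},{t2,t3,t4}} U2456={{t1,t3},{t2,t3},{t1,t2,t3},{t1,t3,t4},{t2,t3,t4}} U3456={{t1,t3},{t1,t2,t3},{t1,t3,t4},{t2,t3,t4}}
  U12345={{t3,t4},{t1,t3,t4},{t2,t3,t4}} U12346={{t1,t3,t4},{t2,t3,t4}} U12356={{t1,t4},{t1,t2,t4},{t1,t3,t4},{t2,t3,t4}} U12456={{t1,t3,t4},{t2,t3,t4}} U13456={{t1,t3,t4},{t2,t3,t4}} U23456={{t1,t3},{t1,t2,t3},{t1,t3,t4},{t2,t3,t4}}
  U123456={{t1,t3,t4},{t2,t3,t4}}
C dims 6,15,20,15; δ0: rk_F5 5; δ1: rk_F5 10; δ2: rk_F5 10
Ȟ^0: (6−5)−0=1 ⇒ Z/5
Ȟ^1: (15−10)−5=0 ⇒ 0
Ȟ^2: (20−10)−10=0 ⇒ 0


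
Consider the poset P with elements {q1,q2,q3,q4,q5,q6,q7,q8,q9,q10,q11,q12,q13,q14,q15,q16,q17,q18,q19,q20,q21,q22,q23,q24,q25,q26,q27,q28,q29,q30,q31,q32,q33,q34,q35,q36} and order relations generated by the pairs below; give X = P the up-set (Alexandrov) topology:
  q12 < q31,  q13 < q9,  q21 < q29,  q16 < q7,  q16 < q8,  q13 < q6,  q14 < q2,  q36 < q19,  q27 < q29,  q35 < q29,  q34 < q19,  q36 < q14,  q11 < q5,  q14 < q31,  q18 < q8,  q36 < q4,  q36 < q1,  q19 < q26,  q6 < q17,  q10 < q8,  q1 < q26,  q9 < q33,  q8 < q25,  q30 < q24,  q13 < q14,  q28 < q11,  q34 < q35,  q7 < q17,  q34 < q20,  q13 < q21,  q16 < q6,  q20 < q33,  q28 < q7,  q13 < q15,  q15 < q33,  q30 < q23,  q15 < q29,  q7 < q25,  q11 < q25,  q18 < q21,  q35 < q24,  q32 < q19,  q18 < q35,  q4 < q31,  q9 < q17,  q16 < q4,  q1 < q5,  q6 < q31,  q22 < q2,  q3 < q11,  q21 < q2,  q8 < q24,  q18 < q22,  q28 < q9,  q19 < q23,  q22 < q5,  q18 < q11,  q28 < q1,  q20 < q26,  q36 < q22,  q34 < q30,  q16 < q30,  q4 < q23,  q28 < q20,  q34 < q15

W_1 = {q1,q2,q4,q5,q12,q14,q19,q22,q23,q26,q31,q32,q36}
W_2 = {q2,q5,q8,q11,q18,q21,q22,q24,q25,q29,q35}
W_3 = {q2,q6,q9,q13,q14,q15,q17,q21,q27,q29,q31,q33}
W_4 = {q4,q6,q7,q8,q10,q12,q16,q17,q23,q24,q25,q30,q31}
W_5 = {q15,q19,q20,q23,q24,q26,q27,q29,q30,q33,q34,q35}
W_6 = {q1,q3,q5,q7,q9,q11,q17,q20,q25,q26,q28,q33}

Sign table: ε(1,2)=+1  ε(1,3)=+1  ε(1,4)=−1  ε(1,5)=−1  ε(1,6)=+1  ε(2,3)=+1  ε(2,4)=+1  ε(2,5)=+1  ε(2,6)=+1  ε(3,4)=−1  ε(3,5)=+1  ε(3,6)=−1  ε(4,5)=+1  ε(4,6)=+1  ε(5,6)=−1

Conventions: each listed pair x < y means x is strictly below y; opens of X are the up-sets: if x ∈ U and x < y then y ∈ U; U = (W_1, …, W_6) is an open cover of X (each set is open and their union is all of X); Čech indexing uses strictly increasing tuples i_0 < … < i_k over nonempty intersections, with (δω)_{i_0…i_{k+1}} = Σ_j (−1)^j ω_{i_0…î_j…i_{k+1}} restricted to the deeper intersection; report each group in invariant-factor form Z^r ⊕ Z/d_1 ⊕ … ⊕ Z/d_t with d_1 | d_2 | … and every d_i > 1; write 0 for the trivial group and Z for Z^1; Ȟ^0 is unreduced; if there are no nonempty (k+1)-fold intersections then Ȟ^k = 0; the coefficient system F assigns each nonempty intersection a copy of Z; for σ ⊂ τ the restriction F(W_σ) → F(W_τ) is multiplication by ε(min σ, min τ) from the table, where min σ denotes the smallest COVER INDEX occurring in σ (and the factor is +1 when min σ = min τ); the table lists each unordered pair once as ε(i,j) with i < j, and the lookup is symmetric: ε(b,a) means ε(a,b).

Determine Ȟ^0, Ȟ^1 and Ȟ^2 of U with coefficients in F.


Ȟ^0(U;F) ≅ 0, Ȟ^1(U;F) ≅ Z/2, Ȟ^2(U;F) ≅ Z

nerve of the cover:
  W12={q2,q5,q22} W13={q2,q14,q31} W14={q4,q12,q23,q31} W15={q19,q23,q26} W16={q1,q5,q26} W23={q2,q21,q29} W24={q8,q24,q25} W25={q24,q29,q35} W26={q5,q11,q25} W34={q6,q17,q31} W35={q15,q27,q29,q33} W36={q9,q17,q33} W45={q23,q24,q30} W46={q7,q17,q25} W56={q20,q26,q33}
  W123={q2} W126={q5} W134={q31} W145={q23} W156={q26} W235={q29} W245={q24} W246={q25} W346={q17} W356={q33}
C dims 6,15,10; δ0: rk 6, SNF 1^5·2; δ1: rk 9, SNF 1^9
Ȟ^0 = (6 − 6) − 0 = 0, so Ȟ^0 ≅ 0
Ȟ^1 = (15 − 9) − 6 = 0 plus torsion [2], so Ȟ^1 ≅ Z/2
Ȟ^2 = (10 − 0) − 9 = 1, so Ȟ^2 ≅ Z


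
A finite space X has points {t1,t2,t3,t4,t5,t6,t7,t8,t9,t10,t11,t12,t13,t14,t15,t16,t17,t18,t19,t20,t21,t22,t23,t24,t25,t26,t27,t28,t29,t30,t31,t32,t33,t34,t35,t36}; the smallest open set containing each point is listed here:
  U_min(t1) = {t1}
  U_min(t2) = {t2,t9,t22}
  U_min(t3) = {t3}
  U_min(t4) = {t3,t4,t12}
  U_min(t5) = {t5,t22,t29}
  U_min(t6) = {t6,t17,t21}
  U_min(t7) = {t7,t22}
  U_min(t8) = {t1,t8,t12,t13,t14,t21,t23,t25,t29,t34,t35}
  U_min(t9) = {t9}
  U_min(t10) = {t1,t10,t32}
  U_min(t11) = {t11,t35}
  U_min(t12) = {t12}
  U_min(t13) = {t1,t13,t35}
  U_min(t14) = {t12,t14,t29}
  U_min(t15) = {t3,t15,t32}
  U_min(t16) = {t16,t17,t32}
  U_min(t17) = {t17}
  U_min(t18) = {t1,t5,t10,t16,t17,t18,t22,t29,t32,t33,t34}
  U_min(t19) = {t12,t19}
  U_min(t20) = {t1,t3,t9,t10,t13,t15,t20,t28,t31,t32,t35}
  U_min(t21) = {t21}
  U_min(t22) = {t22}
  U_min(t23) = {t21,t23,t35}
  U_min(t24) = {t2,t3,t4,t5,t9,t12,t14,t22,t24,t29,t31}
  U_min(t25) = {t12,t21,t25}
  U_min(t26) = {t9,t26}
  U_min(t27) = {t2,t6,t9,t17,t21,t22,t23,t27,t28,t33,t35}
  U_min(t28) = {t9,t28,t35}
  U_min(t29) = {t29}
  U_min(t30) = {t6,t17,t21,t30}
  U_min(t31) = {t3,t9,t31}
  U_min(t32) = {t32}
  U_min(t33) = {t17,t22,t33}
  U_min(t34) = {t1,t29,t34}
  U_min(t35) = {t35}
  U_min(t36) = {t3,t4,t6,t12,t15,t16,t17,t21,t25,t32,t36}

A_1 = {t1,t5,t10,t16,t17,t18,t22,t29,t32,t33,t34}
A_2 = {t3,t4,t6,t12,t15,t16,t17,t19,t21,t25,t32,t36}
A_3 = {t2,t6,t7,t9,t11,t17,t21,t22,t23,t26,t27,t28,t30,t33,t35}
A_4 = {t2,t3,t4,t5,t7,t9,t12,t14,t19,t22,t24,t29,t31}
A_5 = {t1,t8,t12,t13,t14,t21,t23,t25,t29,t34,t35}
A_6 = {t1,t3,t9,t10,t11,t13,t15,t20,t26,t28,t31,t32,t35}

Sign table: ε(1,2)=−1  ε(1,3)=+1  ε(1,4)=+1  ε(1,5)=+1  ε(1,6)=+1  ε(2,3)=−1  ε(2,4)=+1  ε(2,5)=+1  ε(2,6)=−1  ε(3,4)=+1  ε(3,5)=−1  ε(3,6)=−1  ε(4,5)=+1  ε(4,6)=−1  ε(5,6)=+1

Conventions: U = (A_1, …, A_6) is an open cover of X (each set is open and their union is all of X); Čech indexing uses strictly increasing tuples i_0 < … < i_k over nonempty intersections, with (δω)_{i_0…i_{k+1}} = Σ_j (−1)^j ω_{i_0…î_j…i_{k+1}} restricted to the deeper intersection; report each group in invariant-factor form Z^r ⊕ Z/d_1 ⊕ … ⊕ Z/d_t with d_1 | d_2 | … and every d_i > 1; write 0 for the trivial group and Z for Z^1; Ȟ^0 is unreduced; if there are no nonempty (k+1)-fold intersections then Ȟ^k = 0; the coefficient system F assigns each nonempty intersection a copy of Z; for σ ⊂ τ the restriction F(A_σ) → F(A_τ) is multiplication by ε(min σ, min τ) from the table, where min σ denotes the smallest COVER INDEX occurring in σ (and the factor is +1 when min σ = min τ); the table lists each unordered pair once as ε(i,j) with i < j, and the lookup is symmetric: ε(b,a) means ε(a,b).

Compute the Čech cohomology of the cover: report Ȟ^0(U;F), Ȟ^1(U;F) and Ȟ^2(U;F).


Ȟ^0(U;F) ≅ 0, Ȟ^1(U;F) ≅ Z/2, Ȟ^2(U;F) ≅ Z

nonempty overlaps:
  A12={t16,t17,t32} A13={t17,t22,t33} A14={t5,t22,t29} A15={t1,t29,t34} A16={t1,t10,t32} A23={t6,t17,t21} A24={t3,t4,t12,t19} A25={t12,t21,t25} A26={t3,t15,t32} A34={t2,t7,t9,t22} A35={t21,t23,t35} A36={t9,t11,t26,t28,t35} A45={t12,t14,t29} A46={t3,t9,t31} A56={t1,t13,t35}
  A123={t17} A126={t32} A134={t22} A145={t29} A156={t1} A235={t21} A245={t12} A246={t3} A346={t9} A356={t35}
C dims 6,15,10; δ0: rk 6, SNF 1^5·2; δ1: rk 9, SNF 1^9
degree 0: 6−6−0 = 0 → Ȟ^0 ≅ 0
degree 1: 15−9−6 = 0 plus torsion [2] → Ȟ^1 ≅ Z/2
degree 2: 10−0−9 = 1 → Ȟ^2 ≅ Z


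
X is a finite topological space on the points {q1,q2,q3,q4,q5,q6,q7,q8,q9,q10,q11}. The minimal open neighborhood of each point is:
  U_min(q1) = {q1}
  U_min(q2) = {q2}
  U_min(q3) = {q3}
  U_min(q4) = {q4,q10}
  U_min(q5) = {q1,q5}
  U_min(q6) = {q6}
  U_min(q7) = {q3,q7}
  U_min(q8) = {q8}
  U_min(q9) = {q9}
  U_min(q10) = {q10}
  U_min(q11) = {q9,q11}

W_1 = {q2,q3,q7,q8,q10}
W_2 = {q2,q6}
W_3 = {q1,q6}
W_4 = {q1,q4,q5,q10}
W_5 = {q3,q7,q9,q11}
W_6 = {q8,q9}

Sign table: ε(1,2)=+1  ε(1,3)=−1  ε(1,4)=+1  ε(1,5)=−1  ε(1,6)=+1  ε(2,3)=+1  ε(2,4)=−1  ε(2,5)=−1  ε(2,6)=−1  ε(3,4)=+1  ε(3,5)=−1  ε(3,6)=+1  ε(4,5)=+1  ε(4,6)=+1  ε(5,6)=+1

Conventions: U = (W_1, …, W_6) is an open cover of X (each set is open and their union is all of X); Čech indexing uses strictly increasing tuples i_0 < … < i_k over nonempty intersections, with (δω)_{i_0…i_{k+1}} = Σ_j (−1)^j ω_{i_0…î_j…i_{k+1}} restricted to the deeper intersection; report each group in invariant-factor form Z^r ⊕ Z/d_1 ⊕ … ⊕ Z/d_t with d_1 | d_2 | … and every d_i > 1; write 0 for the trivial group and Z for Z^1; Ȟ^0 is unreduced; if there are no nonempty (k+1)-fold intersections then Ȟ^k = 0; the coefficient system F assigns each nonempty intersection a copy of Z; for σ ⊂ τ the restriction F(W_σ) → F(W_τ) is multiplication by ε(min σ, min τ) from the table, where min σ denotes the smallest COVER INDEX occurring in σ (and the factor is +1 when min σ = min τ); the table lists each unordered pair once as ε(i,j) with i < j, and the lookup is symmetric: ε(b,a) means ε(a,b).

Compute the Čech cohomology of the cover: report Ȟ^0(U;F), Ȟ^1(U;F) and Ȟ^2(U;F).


Ȟ^0(U;F) ≅ 0, Ȟ^1(U;F) ≅ Z ⊕ Z/2, Ȟ^2(U;F) ≅ 0

nerve simplices:
  W12={q2} W14={q10} W15={q3,q7} W16={q8} W23={q6} W34={q1} W56={q9}
C dims 6,7; δ0: rk 6, SNF 1^5·2
degree 0: 6−6−0 = 0 → Ȟ^0 ≅ 0
degree 1: 7−0−6 = 1 plus torsion [2] → Ȟ^1 ≅ Z ⊕ Z/2
degree 2: 0−0−0 = 0 → Ȟ^2 ≅ 0


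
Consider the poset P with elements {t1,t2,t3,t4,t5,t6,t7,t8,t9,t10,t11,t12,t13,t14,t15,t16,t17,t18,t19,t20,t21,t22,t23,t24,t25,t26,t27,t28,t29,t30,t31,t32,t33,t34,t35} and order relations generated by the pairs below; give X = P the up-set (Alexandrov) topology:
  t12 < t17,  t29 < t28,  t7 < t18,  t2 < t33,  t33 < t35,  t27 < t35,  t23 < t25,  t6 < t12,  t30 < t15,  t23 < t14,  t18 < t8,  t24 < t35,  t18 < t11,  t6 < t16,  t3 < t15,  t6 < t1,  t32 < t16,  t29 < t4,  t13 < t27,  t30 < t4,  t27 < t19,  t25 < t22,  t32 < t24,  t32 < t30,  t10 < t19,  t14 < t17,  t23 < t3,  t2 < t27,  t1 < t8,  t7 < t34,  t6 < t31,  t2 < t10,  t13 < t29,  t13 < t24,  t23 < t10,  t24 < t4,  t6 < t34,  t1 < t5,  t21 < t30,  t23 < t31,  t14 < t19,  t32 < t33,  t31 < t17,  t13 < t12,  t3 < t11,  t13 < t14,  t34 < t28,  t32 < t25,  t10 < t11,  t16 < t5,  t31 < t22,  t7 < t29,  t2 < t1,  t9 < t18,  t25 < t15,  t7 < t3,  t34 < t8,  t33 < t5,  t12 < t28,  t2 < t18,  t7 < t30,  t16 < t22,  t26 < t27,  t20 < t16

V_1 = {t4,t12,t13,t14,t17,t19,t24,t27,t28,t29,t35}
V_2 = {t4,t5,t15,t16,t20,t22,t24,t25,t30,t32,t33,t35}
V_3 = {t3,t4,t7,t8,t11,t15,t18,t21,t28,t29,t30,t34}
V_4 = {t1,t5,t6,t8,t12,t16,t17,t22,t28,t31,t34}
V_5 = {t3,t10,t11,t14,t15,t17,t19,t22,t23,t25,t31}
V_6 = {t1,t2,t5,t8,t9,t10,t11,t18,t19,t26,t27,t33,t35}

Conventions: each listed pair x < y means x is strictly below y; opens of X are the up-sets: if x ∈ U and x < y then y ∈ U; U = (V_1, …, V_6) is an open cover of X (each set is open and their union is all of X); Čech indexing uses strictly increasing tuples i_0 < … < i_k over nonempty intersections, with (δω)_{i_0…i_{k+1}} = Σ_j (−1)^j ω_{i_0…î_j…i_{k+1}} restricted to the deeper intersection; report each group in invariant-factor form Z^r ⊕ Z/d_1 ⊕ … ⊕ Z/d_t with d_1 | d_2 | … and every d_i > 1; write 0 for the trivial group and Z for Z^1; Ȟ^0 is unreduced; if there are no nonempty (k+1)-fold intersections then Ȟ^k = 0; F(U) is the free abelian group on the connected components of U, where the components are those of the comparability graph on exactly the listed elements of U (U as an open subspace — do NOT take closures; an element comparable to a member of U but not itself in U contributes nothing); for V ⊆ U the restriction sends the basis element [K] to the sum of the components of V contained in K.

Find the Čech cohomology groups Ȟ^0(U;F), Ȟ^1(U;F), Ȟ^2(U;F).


nerve simplices:
  V12={t4,t24,t35} V13={t4,t28,t29} V14={t12,t17,t28} V15={t14,t17,t19} V16={t19,t27,t35} V23={t4,t15,t30} V24={t5,t16,t22} V25={t15,t22,t25} V26={t5,t33,t35} V34={t8,t28,t34} V35={t3,t11,t15} V36={t8,t11,t18} V45={t17,t22,t31} V46={t1,t5,t8} V56={t10,t11,t19}
  V123={t4} V126={t35} V134={t28} V145={t17} V156={t19} V235={t15} V245={t22} V246={t5} V346={t8} V356={t11}
components per intersection:
  V1: {t4,t12,t13,t14,t17,t19,t24,t27,t28,t29,t35}
  V2: {t4,t5,t15,t16,t20,t22,t24,t25,t30,t32,t33,t35}
  V3: {t3,t4,t7,t8,t11,t15,t18,t21,t28,t29,t30,t34}
  V4: {t1,t5,t6,t8,t12,t16,t17,t22,t28,t31,t34}
  V5: {t3,t10,t11,t14,t15,t17,t19,t22,t23,t25,t31}
  V6: {t1,t2,t5,t8,t9,t10,t11,t18,t19,t26,t27,t33,t35}
  V12: {t4,t24,t35}
  V13: {t4,t28,t29}
  V14: {t12,t17,t28}
  V15: {t14,t17,t19}
  V16: {t19,t27,t35}
  V23: {t4,t15,t30}
  V24: {t5,t16,t22}
  V25: {t15,t22,t25}
  V26: {t5,t33,t35}
  V34: {t8,t28,t34}
  V35: {t3,t11,t15}
  V36: {t8,t11,t18}
  V45: {t17,t22,t31}
  V46: {t1,t5,t8}
  V56: {t10,t11,t19}
  V123: {t4}
  V126: {t35}
  V134: {t28}
  V145: {t17}
  V156: {t19}
  V235: {t15}
  V245: {t22}
  V246: {t5}
  V346: {t8}
  V356: {t11}
C dims 6,15,10; δ0: rk 5, SNF 1^5; δ1: rk 10, SNF 1^9·2
degree 0: 6−5−0 = 1 → Ȟ^0 ≅ Z
degree 1: 15−10−5 = 0 → Ȟ^1 ≅ 0
degree 2: 10−0−10 = 0 plus torsion [2] → Ȟ^2 ≅ Z/2

Ȟ^0(U;F) ≅ Z, Ȟ^1(U;F) ≅ 0 and Ȟ^2(U;F) ≅ Z/2


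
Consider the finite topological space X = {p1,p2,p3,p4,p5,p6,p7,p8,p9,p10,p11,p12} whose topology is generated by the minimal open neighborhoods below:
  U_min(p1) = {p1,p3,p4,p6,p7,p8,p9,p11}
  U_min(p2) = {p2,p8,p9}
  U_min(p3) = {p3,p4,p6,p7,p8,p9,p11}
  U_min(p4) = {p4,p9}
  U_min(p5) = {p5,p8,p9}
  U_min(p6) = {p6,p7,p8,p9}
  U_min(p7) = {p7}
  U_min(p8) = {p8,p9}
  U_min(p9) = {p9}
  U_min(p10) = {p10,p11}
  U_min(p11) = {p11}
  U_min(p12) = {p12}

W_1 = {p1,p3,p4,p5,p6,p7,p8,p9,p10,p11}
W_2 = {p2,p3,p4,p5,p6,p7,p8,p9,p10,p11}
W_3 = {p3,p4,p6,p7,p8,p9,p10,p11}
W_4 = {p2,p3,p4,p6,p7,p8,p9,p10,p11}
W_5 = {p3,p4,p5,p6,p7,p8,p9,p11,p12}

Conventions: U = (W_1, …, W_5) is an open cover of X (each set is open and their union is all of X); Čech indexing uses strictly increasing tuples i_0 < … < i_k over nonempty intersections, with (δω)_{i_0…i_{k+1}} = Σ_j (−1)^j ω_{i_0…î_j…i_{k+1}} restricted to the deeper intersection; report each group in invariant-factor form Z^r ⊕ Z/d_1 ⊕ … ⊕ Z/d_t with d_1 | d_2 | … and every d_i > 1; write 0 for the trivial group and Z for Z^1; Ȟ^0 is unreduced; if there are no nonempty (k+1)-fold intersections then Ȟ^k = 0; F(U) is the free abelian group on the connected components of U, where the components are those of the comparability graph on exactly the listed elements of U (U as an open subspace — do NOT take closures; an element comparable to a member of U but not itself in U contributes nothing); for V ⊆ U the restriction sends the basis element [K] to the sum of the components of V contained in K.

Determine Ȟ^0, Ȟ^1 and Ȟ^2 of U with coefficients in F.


Ȟ^0 ≅ Z^2, Ȟ^1 ≅ 0, Ȟ^2 ≅ 0

nonempty intersections:
  W12={p3,p4,p5,p6,p7,p8,p9,p10,p11} W13={p3,p4,p6,p7,p8,p9,p10,p11} W14={p3,p4,p6,p7,p8,p9,p10,p11} W15={p3,p4,p5,p6,p7,p8,p9,p11} W23={p3,p4,p6,p7,p8,p9,p10,p11} W24={p2,p3,p4,p6,p7,p8,p9,p10,p11} W25={p3,p4,p5,p6,p7,p8,p9,p11} W34={p3,p4,p6,p7,p8,p9,p10,p11} W35={p3,p4,p6,p7,p8,p9,p11} W45={p3,p4,p6,p7,p8,p9,p11}
  W123={p3,p4,p6,p7,p8,p9,p10,p11} W124={p3,p4,p6,p7,p8,p9,p10,p11} W125={p3,p4,p5,p6,p7,p8,p9,p11} W134={p3,p4,p6,p7,p8,p9,p10,p11} W135={p3,p4,p6,p7,p8,p9,p11} W145={p3,p4,p6,p7,p8,p9,p11} W234={p3,p4,p6,p7,p8,p9,p10,p11} W235={p3,p4,p6,p7,p8,p9,p11} W245={p3,p4,p6,p7,p8,p9,p11} W345={p3,p4,p6,p7,p8,p9,p11}
  W1234={p3,p4,p6,p7,p8,p9,p10,p11} W1235={p3,p4,p6,p7,p8,p9,p11} W1245={p3,p4,p6,p7,p8,p9,p11} W1345={p3,p4,p6,p7,p8,p9,p11} W2345={p3,p4,p6,p7,p8,p9,p11}
  W12345={p3,p4,p6,p7,p8,p9,p11}
components per intersection:
  W1: {p1,p3,p4,p5,p6,p7,p8,p9,p10,p11}
  W2: {p2,p3,p4,p5,p6,p7,p8,p9,p10,p11}
  W3: {p3,p4,p6,p7,p8,p9,p10,p11}
  W4: {p2,p3,p4,p6,p7,p8,p9,p10,p11}
  W5: {p3,p4,p5,p6,p7,p8,p9,p11} {p12}
  W12: {p3,p4,p5,p6,p7,p8,p9,p10,p11}
  W13: {p3,p4,p6,p7,p8,p9,p10,p11}
  W14: {p3,p4,p6,p7,p8,p9,p10,p11}
  W15: {p3,p4,p5,p6,p7,p8,p9,p11}
  W23: {p3,p4,p6,p7,p8,p9,p10,p11}
  W24: {p2,p3,p4,p6,p7,p8,p9,p10,p11}
  W25: {p3,p4,p5,p6,p7,p8,p9,p11}
  W34: {p3,p4,p6,p7,p8,p9,p10,p11}
  W35: {p3,p4,p6,p7,p8,p9,p11}
  W45: {p3,p4,p6,p7,p8,p9,p11}
  W123: {p3,p4,p6,p7,p8,p9,p10,p11}
  W124: {p3,p4,p6,p7,p8,p9,p10,p11}
  W125: {p3,p4,p5,p6,p7,p8,p9,p11}
  W134: {p3,p4,p6,p7,p8,p9,p10,p11}
  W135: {p3,p4,p6,p7,p8,p9,p11}
  W145: {p3,p4,p6,p7,p8,p9,p11}
  W234: {p3,p4,p6,p7,p8,p9,p10,p11}
  W235: {p3,p4,p6,p7,p8,p9,p11}
  W245: {p3,p4,p6,p7,p8,p9,p11}
  W345: {p3,p4,p6,p7,p8,p9,p11}
  W1234: {p3,p4,p6,p7,p8,p9,p10,p11}
  W1235: {p3,p4,p6,p7,p8,p9,p11}
  W1245: {p3,p4,p6,p7,p8,p9,p11}
  W1345: {p3,p4,p6,p7,p8,p9,p11}
  W2345: {p3,p4,p6,p7,p8,p9,p11}
  W12345: {p3,p4,p6,p7,p8,p9,p11}
C dims 6,10,10,5; δ0: rk 4, SNF 1^4; δ1: rk 6, SNF 1^6; δ2: rk 4, SNF 1^4
Ȟ^0: (6−4)−0=2 ⇒ Z^2
Ȟ^1: (10−6)−4=0 ⇒ 0
Ȟ^2: (10−4)−6=0 ⇒ 0


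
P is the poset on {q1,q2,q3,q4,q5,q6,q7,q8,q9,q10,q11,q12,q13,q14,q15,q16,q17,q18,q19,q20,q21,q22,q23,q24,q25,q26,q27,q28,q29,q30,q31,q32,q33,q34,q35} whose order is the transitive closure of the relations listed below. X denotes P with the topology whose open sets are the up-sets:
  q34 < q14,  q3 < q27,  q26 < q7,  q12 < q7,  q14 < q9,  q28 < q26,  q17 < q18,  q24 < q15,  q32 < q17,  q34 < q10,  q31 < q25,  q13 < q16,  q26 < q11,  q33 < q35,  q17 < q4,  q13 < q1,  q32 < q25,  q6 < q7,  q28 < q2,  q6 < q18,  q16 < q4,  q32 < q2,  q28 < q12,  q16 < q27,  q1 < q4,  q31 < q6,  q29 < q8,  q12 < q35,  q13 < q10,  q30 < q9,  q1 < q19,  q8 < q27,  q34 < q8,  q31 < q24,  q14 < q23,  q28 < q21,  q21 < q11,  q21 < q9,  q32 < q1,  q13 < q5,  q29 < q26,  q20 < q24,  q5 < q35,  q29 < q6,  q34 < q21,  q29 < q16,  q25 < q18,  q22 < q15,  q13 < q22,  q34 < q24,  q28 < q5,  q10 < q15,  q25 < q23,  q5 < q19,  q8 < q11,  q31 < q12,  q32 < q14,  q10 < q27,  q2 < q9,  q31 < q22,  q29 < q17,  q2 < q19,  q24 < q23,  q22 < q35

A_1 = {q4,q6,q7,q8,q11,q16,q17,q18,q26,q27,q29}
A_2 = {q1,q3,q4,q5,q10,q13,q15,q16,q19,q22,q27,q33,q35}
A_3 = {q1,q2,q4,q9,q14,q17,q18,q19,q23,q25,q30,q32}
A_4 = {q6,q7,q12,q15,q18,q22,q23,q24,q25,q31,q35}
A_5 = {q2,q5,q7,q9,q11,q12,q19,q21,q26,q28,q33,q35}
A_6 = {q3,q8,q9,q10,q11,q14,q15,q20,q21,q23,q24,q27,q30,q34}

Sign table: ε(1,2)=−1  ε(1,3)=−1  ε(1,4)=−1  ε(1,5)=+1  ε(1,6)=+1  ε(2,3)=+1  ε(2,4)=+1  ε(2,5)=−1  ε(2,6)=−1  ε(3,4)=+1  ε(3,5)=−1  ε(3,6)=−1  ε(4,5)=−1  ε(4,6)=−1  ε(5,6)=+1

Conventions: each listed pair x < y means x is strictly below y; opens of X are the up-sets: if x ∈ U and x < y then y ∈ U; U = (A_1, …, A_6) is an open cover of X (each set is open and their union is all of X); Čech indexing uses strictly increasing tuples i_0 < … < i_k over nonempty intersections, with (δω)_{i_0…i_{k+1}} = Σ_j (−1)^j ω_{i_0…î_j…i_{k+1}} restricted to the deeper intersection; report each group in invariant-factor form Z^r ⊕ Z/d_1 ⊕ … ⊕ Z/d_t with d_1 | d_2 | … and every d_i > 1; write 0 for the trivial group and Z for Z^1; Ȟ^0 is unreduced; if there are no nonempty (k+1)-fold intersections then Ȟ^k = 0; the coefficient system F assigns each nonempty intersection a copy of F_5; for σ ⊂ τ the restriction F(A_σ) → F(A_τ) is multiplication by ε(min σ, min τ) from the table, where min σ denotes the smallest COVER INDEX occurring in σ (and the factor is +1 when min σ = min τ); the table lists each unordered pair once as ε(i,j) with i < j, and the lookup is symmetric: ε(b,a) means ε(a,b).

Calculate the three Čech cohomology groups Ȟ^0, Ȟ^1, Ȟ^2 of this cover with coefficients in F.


nonempty overlaps:
  A12={q4,q16,q27} A13={q4,q17,q18} A14={q6,q7,q18} A15={q7,q11,q26} A16={q8,q11,q27} A23={q1,q4,q19} A24={q15,q22,q35} A25={q5,q19,q33,q35} A26={q3,q10,q15,q27} A34={q18,q23,q25} A35={q2,q9,q19} A36={q9,q14,q23,q30} A45={q7,q12,q35} A46={q15,q23,q24} A56={q9,q11,q21}
  A123={q4} A126={q27} A134={q18} A145={q7} A156={q11} A235={q19} A245={q35} A246={q15} A346={q23} A356={q9}
C dims 6,15,10; δ0: rk_F5 5; δ1: rk_F5 10
degree 0: 6−5−0 = 1 → Ȟ^0 ≅ Z/5
degree 1: 15−10−5 = 0 → Ȟ^1 ≅ 0
degree 2: 10−0−10 = 0 → Ȟ^2 ≅ 0

Ȟ^0 = Z/5,  Ȟ^1 = 0,  Ȟ^2 = 0


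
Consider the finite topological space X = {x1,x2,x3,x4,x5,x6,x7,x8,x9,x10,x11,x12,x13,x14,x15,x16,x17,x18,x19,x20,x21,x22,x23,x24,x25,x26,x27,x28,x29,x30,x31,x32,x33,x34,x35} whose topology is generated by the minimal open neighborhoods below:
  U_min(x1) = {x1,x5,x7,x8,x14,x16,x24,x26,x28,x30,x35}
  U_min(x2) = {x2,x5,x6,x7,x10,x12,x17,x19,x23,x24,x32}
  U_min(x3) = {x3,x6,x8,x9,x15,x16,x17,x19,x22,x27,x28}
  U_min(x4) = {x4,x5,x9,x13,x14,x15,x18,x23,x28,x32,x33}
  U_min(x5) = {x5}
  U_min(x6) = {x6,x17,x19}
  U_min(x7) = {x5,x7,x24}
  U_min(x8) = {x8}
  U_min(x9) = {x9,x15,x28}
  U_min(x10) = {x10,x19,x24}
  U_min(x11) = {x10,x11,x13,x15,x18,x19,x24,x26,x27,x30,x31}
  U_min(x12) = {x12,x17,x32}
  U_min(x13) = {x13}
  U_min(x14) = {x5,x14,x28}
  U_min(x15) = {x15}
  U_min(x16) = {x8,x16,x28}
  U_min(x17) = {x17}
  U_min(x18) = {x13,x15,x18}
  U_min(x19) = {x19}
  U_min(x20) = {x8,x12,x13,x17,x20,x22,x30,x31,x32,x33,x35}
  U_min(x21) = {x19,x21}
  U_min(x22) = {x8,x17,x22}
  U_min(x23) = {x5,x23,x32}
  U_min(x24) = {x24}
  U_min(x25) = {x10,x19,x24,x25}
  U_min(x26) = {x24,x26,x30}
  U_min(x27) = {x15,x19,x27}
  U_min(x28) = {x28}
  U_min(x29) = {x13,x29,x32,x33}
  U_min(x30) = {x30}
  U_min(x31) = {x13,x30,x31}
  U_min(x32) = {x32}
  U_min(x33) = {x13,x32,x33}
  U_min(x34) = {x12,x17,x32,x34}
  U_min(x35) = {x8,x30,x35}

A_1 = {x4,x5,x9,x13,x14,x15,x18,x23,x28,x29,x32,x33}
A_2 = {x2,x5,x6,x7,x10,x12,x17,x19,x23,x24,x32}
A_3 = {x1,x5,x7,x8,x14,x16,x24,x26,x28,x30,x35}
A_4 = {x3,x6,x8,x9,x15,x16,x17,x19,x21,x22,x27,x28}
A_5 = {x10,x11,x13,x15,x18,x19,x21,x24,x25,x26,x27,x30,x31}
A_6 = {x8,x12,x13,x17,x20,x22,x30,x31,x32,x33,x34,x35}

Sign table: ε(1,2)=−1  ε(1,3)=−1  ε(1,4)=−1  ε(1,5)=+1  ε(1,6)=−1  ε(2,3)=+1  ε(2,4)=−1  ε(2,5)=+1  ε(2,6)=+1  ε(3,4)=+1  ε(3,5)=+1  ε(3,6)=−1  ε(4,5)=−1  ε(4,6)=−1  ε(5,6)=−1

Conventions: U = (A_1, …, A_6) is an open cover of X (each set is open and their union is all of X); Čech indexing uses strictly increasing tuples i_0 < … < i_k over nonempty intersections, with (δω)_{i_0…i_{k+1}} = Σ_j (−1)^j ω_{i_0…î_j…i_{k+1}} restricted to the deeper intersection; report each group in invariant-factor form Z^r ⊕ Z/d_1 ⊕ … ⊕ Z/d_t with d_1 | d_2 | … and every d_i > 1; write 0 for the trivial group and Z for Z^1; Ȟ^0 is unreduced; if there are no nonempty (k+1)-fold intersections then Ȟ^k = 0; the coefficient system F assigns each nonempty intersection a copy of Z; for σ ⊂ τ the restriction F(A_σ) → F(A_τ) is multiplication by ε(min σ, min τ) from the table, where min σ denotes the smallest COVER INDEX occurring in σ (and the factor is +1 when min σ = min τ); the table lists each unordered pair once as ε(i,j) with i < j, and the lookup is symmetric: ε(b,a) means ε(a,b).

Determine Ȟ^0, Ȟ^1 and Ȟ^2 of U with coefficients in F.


Ȟ^0 ≅ 0; Ȟ^1 ≅ Z/2; Ȟ^2 ≅ Z

nerve simplices:
  A12={x5,x23,x32} A13={x5,x14,x28} A14={x9,x15,x28} A15={x13,x15,x18} A16={x13,x32,x33} A23={x5,x7,x24} A24={x6,x17,x19} A25={x10,x19,x24} A26={x12,x17,x32} A34={x8,x16,x28} A35={x24,x26,x30} A36={x8,x30,x35} A45={x15,x19,x21,x27} A46={x8,x17,x22} A56={x13,x30,x31}
  A123={x5} A126={x32} A134={x28} A145={x15} A156={x13} A235={x24} A245={x19} A246={x17} A346={x8} A356={x30}
C dims 6,15,10; δ0: rk 6, SNF 1^5·2; δ1: rk 9, SNF 1^9
degree 0: 6−6−0 = 0 → Ȟ^0 ≅ 0
degree 1: 15−9−6 = 0 plus torsion [2] → Ȟ^1 ≅ Z/2
degree 2: 10−0−9 = 1 → Ȟ^2 ≅ Z
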